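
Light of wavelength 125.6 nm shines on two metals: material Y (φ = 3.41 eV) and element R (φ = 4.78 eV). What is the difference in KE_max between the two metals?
1.3700 eV

Using KE_max = hc/λ - φ for each metal:

Photon energy: E = hc/λ = 9.8714 eV

For material Y (φ₁ = 3.41 eV):
KE₁ = E - φ₁ = 9.8714 - 3.41 = 6.4614 eV

For element R (φ₂ = 4.78 eV):
KE₂ = E - φ₂ = 9.8714 - 4.78 = 5.0914 eV

Difference:
ΔKE = KE₁ - KE₂ = 6.4614 - 5.0914 = 1.3700 eV

Note: The difference equals the difference in work functions: 4.78 - 3.41 = 1.37 eV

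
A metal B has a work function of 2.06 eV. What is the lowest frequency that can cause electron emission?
4.9811e+14 Hz

The threshold frequency is when the photon energy equals the work function:
hf₀ = φ

Solving for f₀:
f₀ = φ/h = (2.06 eV × 1.602×10⁻¹⁹ J/eV) / (6.626×10⁻³⁴ J·s)
f₀ = 4.9811e+14 Hz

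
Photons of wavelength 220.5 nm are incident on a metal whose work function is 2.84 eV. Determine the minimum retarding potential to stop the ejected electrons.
2.7829 V

The stopping potential V_s satisfies: eV_s = KE_max

First, find KE_max using Einstein's equation:
E_photon = hc/λ = 5.6229 eV
KE_max = E_photon - φ = 5.6229 - 2.84 = 2.7829 eV

Since eV_s = KE_max:
V_s = KE_max/e = 2.7829 V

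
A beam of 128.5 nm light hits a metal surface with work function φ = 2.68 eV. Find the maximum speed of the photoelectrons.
1.5657e+06 m/s

First, find the maximum kinetic energy:
E_photon = hc/λ = 9.6486 eV
KE_max = E_photon - φ = 9.6486 - 2.68 = 6.9686 eV

Convert to Joules: KE_max = 6.9686 × 1.602×10⁻¹⁹ J = 1.1165e-18 J

Then use KE = ½mv² to find velocity:
v = √(2·KE/m) = √(2 × 1.1165e-18 J / 9.109e-31 kg)
v = 1.5657e+06 m/s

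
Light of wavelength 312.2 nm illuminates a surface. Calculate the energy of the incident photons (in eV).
3.9713 eV

Using E = hf = hc/λ:

E = hc/λ = (6.626×10⁻³⁴ J·s)(3×10⁸ m/s) / (312.2×10⁻⁹ m)
E = 3.9713 eV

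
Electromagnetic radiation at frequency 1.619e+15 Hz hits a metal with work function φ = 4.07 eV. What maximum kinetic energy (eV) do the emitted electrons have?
2.6256 eV

Using Einstein's photoelectric equation: KE_max = hf - φ

First, calculate the photon energy:
E_photon = hf = (6.626×10⁻³⁴ J·s)(1.619e+15 Hz)
E_photon = 6.6956 eV

Then, the maximum kinetic energy:
KE_max = E_photon - φ = 6.6956 eV - 4.07 eV = 2.6256 eV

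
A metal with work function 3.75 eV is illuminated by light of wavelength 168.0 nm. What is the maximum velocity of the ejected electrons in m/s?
1.1300e+06 m/s

First, find the maximum kinetic energy:
E_photon = hc/λ = 7.3800 eV
KE_max = E_photon - φ = 7.3800 - 3.75 = 3.6300 eV

Convert to Joules: KE_max = 3.6300 × 1.602×10⁻¹⁹ J = 5.8159e-19 J

Then use KE = ½mv² to find velocity:
v = √(2·KE/m) = √(2 × 5.8159e-19 J / 9.109e-31 kg)
v = 1.1300e+06 m/s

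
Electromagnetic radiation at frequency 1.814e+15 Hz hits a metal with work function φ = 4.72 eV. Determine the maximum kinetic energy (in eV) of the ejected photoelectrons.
2.7821 eV

Using Einstein's photoelectric equation: KE_max = hf - φ

First, calculate the photon energy:
E_photon = hf = (6.626×10⁻³⁴ J·s)(1.814e+15 Hz)
E_photon = 7.5021 eV

Then, the maximum kinetic energy:
KE_max = E_photon - φ = 7.5021 eV - 4.72 eV = 2.7821 eV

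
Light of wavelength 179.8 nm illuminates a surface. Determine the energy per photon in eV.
6.8957 eV

Using E = hf = hc/λ:

E = hc/λ = (6.626×10⁻³⁴ J·s)(3×10⁸ m/s) / (179.8×10⁻⁹ m)
E = 6.8957 eV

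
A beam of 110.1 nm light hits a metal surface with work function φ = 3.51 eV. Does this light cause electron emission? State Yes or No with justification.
Yes

For photoemission, the photon energy must exceed the work function.

Photon energy: E = hc/λ = 11.2611 eV
Work function: φ = 3.51 eV

Since E_photon (11.2611 eV) > φ (3.51 eV), photoemission WILL occur.
The threshold wavelength is λ₀ = hc/φ = 353.2 nm.
Since 110.1 nm < 353.2 nm, the light has sufficient energy.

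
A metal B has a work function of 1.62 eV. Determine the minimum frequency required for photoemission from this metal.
3.9171e+14 Hz

The threshold frequency is when the photon energy equals the work function:
hf₀ = φ

Solving for f₀:
f₀ = φ/h = (1.62 eV × 1.602×10⁻¹⁹ J/eV) / (6.626×10⁻³⁴ J·s)
f₀ = 3.9171e+14 Hz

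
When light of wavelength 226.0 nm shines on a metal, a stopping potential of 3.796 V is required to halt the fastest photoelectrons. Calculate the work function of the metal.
1.69 eV

The stopping potential gives the maximum kinetic energy: KE_max = eV_s = 3.796 eV

From Einstein's photoelectric equation: KE_max = hc/λ - φ
Rearranging: φ = hc/λ - KE_max

Calculate photon energy:
E_photon = hc/λ = (6.626×10⁻³⁴ J·s)(3×10⁸ m/s) / (226.0×10⁻⁹ m) = 5.4860 eV

Therefore:
φ = 5.4860 - 3.796 = 1.69 eV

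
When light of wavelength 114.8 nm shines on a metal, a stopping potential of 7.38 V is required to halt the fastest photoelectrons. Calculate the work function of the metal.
3.42 eV

The stopping potential gives the maximum kinetic energy: KE_max = eV_s = 7.38 eV

From Einstein's photoelectric equation: KE_max = hc/λ - φ
Rearranging: φ = hc/λ - KE_max

Calculate photon energy:
E_photon = hc/λ = (6.626×10⁻³⁴ J·s)(3×10⁸ m/s) / (114.8×10⁻⁹ m) = 10.8000 eV

Therefore:
φ = 10.8000 - 7.38 = 3.42 eV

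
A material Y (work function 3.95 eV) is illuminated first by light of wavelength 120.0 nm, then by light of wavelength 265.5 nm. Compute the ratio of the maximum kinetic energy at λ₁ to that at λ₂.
8.8659

Using Einstein's equation: KE_max = hc/λ - φ

For λ₁ = 120.0 nm:
E₁ = hc/λ₁ = 10.3320 eV
KE₁ = E₁ - φ = 10.3320 - 3.95 = 6.3820 eV

For λ₂ = 265.5 nm:
E₂ = hc/λ₂ = 4.6698 eV
KE₂ = E₂ - φ = 4.6698 - 3.95 = 0.7198 eV

Ratio: KE₁/KE₂ = 6.3820/0.7198 = 8.8659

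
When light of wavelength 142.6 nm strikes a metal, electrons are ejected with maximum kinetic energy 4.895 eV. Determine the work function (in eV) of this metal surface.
3.80 eV

From Einstein's photoelectric equation: KE_max = hf - φ = hc/λ - φ

Rearranging for φ:
φ = hc/λ - KE_max

Calculate photon energy:
E_photon = hc/λ = 8.6945 eV

Therefore:
φ = 8.6945 - 4.895 = 3.80 eV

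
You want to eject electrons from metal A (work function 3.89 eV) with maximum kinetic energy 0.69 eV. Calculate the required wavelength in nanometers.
270.71 nm

From Einstein's equation: KE_max = hc/λ - φ

Rearranging for λ:
hc/λ = KE_max + φ
λ = hc/(KE_max + φ)

Required photon energy:
E_photon = KE_max + φ = 0.69 + 3.89 = 4.58 eV

Required wavelength:
λ = hc/E_photon = (6.626×10⁻³⁴)(3×10⁸) / (4.58 × 1.602×10⁻¹⁹)
λ = 270.71 nm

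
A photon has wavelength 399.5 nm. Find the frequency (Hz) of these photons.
7.5042e+14 Hz

Using the wave equation: c = fλ

Solving for frequency:
f = c/λ = (3×10⁸ m/s) / (399.5×10⁻⁹ m)
f = 7.5042e+14 Hz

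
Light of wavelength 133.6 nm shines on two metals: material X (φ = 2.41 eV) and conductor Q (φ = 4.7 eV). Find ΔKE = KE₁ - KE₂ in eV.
2.2900 eV

Using KE_max = hc/λ - φ for each metal:

Photon energy: E = hc/λ = 9.2803 eV

For material X (φ₁ = 2.41 eV):
KE₁ = E - φ₁ = 9.2803 - 2.41 = 6.8703 eV

For conductor Q (φ₂ = 4.7 eV):
KE₂ = E - φ₂ = 9.2803 - 4.7 = 4.5803 eV

Difference:
ΔKE = KE₁ - KE₂ = 6.8703 - 4.5803 = 2.2900 eV

Note: The difference equals the difference in work functions: 4.7 - 2.41 = 2.29 eV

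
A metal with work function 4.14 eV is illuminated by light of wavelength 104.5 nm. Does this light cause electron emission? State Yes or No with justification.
Yes

For photoemission, the photon energy must exceed the work function.

Photon energy: E = hc/λ = 11.8645 eV
Work function: φ = 4.14 eV

Since E_photon (11.8645 eV) > φ (4.14 eV), photoemission WILL occur.
The threshold wavelength is λ₀ = hc/φ = 299.5 nm.
Since 104.5 nm < 299.5 nm, the light has sufficient energy.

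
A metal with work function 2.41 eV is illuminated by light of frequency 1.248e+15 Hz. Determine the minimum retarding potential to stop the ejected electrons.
2.7513 V

The stopping potential V_s satisfies: eV_s = KE_max

First, find KE_max using Einstein's equation:
E_photon = hf = (6.626×10⁻³⁴ J·s)(1.248e+15 Hz) = 5.1613 eV
KE_max = E_photon - φ = 5.1613 - 2.41 = 2.7513 eV

Since eV_s = KE_max:
V_s = KE_max/e = 2.7513 V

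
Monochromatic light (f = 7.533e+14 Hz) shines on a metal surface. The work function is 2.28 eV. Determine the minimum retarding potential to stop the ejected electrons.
0.8354 V

The stopping potential V_s satisfies: eV_s = KE_max

First, find KE_max using Einstein's equation:
E_photon = hf = (6.626×10⁻³⁴ J·s)(7.533e+14 Hz) = 3.1154 eV
KE_max = E_photon - φ = 3.1154 - 2.28 = 0.8354 eV

Since eV_s = KE_max:
V_s = KE_max/e = 0.8354 V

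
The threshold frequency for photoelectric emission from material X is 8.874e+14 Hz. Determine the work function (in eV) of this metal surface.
3.67 eV

At the threshold frequency, photon energy equals work function:
φ = hf₀

Calculating:
φ = (6.626×10⁻³⁴ J·s)(8.874e+14 Hz)
φ = 3.67 eV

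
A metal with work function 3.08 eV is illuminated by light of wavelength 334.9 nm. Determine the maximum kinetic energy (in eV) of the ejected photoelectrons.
0.6221 eV

Using Einstein's photoelectric equation: KE_max = hf - φ = hc/λ - φ

First, calculate the photon energy:
E_photon = hc/λ = (6.626×10⁻³⁴ J·s)(3×10⁸ m/s) / (334.9×10⁻⁹ m)
E_photon = 3.7021 eV

Then, the maximum kinetic energy:
KE_max = E_photon - φ = 3.7021 eV - 3.08 eV = 0.6221 eV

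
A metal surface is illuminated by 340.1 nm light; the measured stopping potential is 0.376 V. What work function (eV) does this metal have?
3.27 eV

The stopping potential gives the maximum kinetic energy: KE_max = eV_s = 0.376 eV

From Einstein's photoelectric equation: KE_max = hc/λ - φ
Rearranging: φ = hc/λ - KE_max

Calculate photon energy:
E_photon = hc/λ = (6.626×10⁻³⁴ J·s)(3×10⁸ m/s) / (340.1×10⁻⁹ m) = 3.6455 eV

Therefore:
φ = 3.6455 - 0.376 = 3.27 eV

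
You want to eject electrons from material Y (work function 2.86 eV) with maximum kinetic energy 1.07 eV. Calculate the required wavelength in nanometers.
315.48 nm

From Einstein's equation: KE_max = hc/λ - φ

Rearranging for λ:
hc/λ = KE_max + φ
λ = hc/(KE_max + φ)

Required photon energy:
E_photon = KE_max + φ = 1.07 + 2.86 = 3.93 eV

Required wavelength:
λ = hc/E_photon = (6.626×10⁻³⁴)(3×10⁸) / (3.93 × 1.602×10⁻¹⁹)
λ = 315.48 nm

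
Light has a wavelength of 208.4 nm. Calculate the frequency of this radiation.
1.4385e+15 Hz

Using the wave equation: c = fλ

Solving for frequency:
f = c/λ = (3×10⁸ m/s) / (208.4×10⁻⁹ m)
f = 1.4385e+15 Hz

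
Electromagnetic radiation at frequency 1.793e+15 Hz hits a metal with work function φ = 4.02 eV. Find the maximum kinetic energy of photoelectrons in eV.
3.3953 eV

Using Einstein's photoelectric equation: KE_max = hf - φ

First, calculate the photon energy:
E_photon = hf = (6.626×10⁻³⁴ J·s)(1.793e+15 Hz)
E_photon = 7.4153 eV

Then, the maximum kinetic energy:
KE_max = E_photon - φ = 7.4153 eV - 4.02 eV = 3.3953 eV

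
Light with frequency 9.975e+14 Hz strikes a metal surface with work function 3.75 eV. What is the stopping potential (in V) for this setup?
0.3753 V

The stopping potential V_s satisfies: eV_s = KE_max

First, find KE_max using Einstein's equation:
E_photon = hf = (6.626×10⁻³⁴ J·s)(9.975e+14 Hz) = 4.1253 eV
KE_max = E_photon - φ = 4.1253 - 3.75 = 0.3753 eV

Since eV_s = KE_max:
V_s = KE_max/e = 0.3753 V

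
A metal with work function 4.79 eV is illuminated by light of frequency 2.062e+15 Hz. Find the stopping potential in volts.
3.7377 V

The stopping potential V_s satisfies: eV_s = KE_max

First, find KE_max using Einstein's equation:
E_photon = hf = (6.626×10⁻³⁴ J·s)(2.062e+15 Hz) = 8.5277 eV
KE_max = E_photon - φ = 8.5277 - 4.79 = 3.7377 eV

Since eV_s = KE_max:
V_s = KE_max/e = 3.7377 V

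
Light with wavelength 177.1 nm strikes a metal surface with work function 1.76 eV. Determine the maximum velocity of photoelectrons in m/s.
1.3578e+06 m/s

First, find the maximum kinetic energy:
E_photon = hc/λ = 7.0008 eV
KE_max = E_photon - φ = 7.0008 - 1.76 = 5.2408 eV

Convert to Joules: KE_max = 5.2408 × 1.602×10⁻¹⁹ J = 8.3967e-19 J

Then use KE = ½mv² to find velocity:
v = √(2·KE/m) = √(2 × 8.3967e-19 J / 9.109e-31 kg)
v = 1.3578e+06 m/s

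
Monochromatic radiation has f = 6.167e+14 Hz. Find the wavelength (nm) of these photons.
486.12 nm

Using the wave equation: c = fλ

Solving for wavelength:
λ = c/f = (3×10⁸ m/s) / (6.167e+14 Hz)
λ = 486.12 nm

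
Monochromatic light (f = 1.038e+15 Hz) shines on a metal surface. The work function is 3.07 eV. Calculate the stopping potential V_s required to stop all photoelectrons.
1.2228 V

The stopping potential V_s satisfies: eV_s = KE_max

First, find KE_max using Einstein's equation:
E_photon = hf = (6.626×10⁻³⁴ J·s)(1.038e+15 Hz) = 4.2928 eV
KE_max = E_photon - φ = 4.2928 - 3.07 = 1.2228 eV

Since eV_s = KE_max:
V_s = KE_max/e = 1.2228 V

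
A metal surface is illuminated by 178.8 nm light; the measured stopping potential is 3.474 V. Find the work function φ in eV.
3.46 eV

The stopping potential gives the maximum kinetic energy: KE_max = eV_s = 3.474 eV

From Einstein's photoelectric equation: KE_max = hc/λ - φ
Rearranging: φ = hc/λ - KE_max

Calculate photon energy:
E_photon = hc/λ = (6.626×10⁻³⁴ J·s)(3×10⁸ m/s) / (178.8×10⁻⁹ m) = 6.9342 eV

Therefore:
φ = 6.9342 - 3.474 = 3.46 eV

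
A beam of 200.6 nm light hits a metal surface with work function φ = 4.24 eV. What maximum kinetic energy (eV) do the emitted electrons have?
1.9407 eV

Using Einstein's photoelectric equation: KE_max = hf - φ = hc/λ - φ

First, calculate the photon energy:
E_photon = hc/λ = (6.626×10⁻³⁴ J·s)(3×10⁸ m/s) / (200.6×10⁻⁹ m)
E_photon = 6.1807 eV

Then, the maximum kinetic energy:
KE_max = E_photon - φ = 6.1807 eV - 4.24 eV = 1.9407 eV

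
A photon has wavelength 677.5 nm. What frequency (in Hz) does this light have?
4.4250e+14 Hz

Using the wave equation: c = fλ

Solving for frequency:
f = c/λ = (3×10⁸ m/s) / (677.5×10⁻⁹ m)
f = 4.4250e+14 Hz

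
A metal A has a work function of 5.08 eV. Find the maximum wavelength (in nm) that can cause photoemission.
244.06 nm

The threshold wavelength is when the photon energy equals the work function:
hc/λ₀ = φ

Solving for λ₀:
λ₀ = hc/φ = (6.626×10⁻³⁴ J·s)(3×10⁸ m/s) / (5.08 eV × 1.602×10⁻¹⁹ J/eV)
λ₀ = 244.06 nm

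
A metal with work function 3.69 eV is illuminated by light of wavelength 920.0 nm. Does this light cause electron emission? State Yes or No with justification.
No

For photoemission, the photon energy must exceed the work function.

Photon energy: E = hc/λ = 1.3477 eV
Work function: φ = 3.69 eV

Since E_photon (1.3477 eV) < φ (3.69 eV), photoemission will NOT occur.
The threshold wavelength is λ₀ = hc/φ = 336.0 nm.
Since 920.0 nm > 336.0 nm, the photons lack sufficient energy.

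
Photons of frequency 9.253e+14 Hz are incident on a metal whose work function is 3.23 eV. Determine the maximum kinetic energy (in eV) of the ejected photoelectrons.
0.5967 eV

Using Einstein's photoelectric equation: KE_max = hf - φ

First, calculate the photon energy:
E_photon = hf = (6.626×10⁻³⁴ J·s)(9.253e+14 Hz)
E_photon = 3.8267 eV

Then, the maximum kinetic energy:
KE_max = E_photon - φ = 3.8267 eV - 3.23 eV = 0.5967 eV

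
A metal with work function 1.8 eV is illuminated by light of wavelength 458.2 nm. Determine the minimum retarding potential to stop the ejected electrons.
0.9059 V

The stopping potential V_s satisfies: eV_s = KE_max

First, find KE_max using Einstein's equation:
E_photon = hc/λ = 2.7059 eV
KE_max = E_photon - φ = 2.7059 - 1.8 = 0.9059 eV

Since eV_s = KE_max:
V_s = KE_max/e = 0.9059 V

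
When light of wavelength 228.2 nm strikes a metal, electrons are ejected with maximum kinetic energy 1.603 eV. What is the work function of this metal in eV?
3.83 eV

From Einstein's photoelectric equation: KE_max = hf - φ = hc/λ - φ

Rearranging for φ:
φ = hc/λ - KE_max

Calculate photon energy:
E_photon = hc/λ = 5.4331 eV

Therefore:
φ = 5.4331 - 1.603 = 3.83 eV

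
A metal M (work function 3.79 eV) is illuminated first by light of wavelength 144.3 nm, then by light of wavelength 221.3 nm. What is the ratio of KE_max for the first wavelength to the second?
2.6494

Using Einstein's equation: KE_max = hc/λ - φ

For λ₁ = 144.3 nm:
E₁ = hc/λ₁ = 8.5921 eV
KE₁ = E₁ - φ = 8.5921 - 3.79 = 4.8021 eV

For λ₂ = 221.3 nm:
E₂ = hc/λ₂ = 5.6025 eV
KE₂ = E₂ - φ = 5.6025 - 3.79 = 1.8125 eV

Ratio: KE₁/KE₂ = 4.8021/1.8125 = 2.6494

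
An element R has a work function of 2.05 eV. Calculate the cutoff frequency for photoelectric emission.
4.9569e+14 Hz

The threshold frequency is when the photon energy equals the work function:
hf₀ = φ

Solving for f₀:
f₀ = φ/h = (2.05 eV × 1.602×10⁻¹⁹ J/eV) / (6.626×10⁻³⁴ J·s)
f₀ = 4.9569e+14 Hz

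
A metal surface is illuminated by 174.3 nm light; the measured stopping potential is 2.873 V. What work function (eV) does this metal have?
4.24 eV

The stopping potential gives the maximum kinetic energy: KE_max = eV_s = 2.873 eV

From Einstein's photoelectric equation: KE_max = hc/λ - φ
Rearranging: φ = hc/λ - KE_max

Calculate photon energy:
E_photon = hc/λ = (6.626×10⁻³⁴ J·s)(3×10⁸ m/s) / (174.3×10⁻⁹ m) = 7.1133 eV

Therefore:
φ = 7.1133 - 2.873 = 4.24 eV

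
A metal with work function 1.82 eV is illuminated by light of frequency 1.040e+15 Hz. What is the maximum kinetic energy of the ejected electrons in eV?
2.4811 eV

Using Einstein's photoelectric equation: KE_max = hf - φ

First, calculate the photon energy:
E_photon = hf = (6.626×10⁻³⁴ J·s)(1.040e+15 Hz)
E_photon = 4.3011 eV

Then, the maximum kinetic energy:
KE_max = E_photon - φ = 4.3011 eV - 1.82 eV = 2.4811 eV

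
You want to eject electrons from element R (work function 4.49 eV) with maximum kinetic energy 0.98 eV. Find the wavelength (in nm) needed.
226.66 nm

From Einstein's equation: KE_max = hc/λ - φ

Rearranging for λ:
hc/λ = KE_max + φ
λ = hc/(KE_max + φ)

Required photon energy:
E_photon = KE_max + φ = 0.98 + 4.49 = 5.47 eV

Required wavelength:
λ = hc/E_photon = (6.626×10⁻³⁴)(3×10⁸) / (5.47 × 1.602×10⁻¹⁹)
λ = 226.66 nm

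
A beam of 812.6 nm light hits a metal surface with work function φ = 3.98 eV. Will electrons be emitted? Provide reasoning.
No

For photoemission, the photon energy must exceed the work function.

Photon energy: E = hc/λ = 1.5258 eV
Work function: φ = 3.98 eV

Since E_photon (1.5258 eV) < φ (3.98 eV), photoemission will NOT occur.
The threshold wavelength is λ₀ = hc/φ = 311.5 nm.
Since 812.6 nm > 311.5 nm, the photons lack sufficient energy.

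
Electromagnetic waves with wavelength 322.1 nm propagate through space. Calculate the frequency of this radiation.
9.3074e+14 Hz

Using the wave equation: c = fλ

Solving for frequency:
f = c/λ = (3×10⁸ m/s) / (322.1×10⁻⁹ m)
f = 9.3074e+14 Hz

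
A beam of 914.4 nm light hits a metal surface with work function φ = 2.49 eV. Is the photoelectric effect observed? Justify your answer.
No

For photoemission, the photon energy must exceed the work function.

Photon energy: E = hc/λ = 1.3559 eV
Work function: φ = 2.49 eV

Since E_photon (1.3559 eV) < φ (2.49 eV), photoemission will NOT occur.
The threshold wavelength is λ₀ = hc/φ = 497.9 nm.
Since 914.4 nm > 497.9 nm, the photons lack sufficient energy.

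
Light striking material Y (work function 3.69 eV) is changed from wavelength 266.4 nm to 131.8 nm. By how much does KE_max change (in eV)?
4.7529 eV

Using Einstein's equation: KE_max = hc/λ - φ

For λ₁ = 266.4 nm:
KE₁ = hc/λ₁ - φ = 4.6541 - 3.69 = 0.9641 eV

For λ₂ = 131.8 nm:
KE₂ = hc/λ₂ - φ = 9.4070 - 3.69 = 5.7170 eV

Change in KE:
ΔKE = KE₂ - KE₁ = 5.7170 - 0.9641 = 4.7529 eV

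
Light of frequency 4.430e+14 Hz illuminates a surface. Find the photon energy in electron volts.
1.8321 eV

Using E = hf:

E = hf = (6.626×10⁻³⁴ J·s)(4.430e+14 Hz)
E = 1.8321 eV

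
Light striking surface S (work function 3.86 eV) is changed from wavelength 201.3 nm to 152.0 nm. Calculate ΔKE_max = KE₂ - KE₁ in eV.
1.9977 eV

Using Einstein's equation: KE_max = hc/λ - φ

For λ₁ = 201.3 nm:
KE₁ = hc/λ₁ - φ = 6.1592 - 3.86 = 2.2992 eV

For λ₂ = 152.0 nm:
KE₂ = hc/λ₂ - φ = 8.1569 - 3.86 = 4.2969 eV

Change in KE:
ΔKE = KE₂ - KE₁ = 4.2969 - 2.2992 = 1.9977 eV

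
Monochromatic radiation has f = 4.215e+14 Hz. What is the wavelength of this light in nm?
711.25 nm

Using the wave equation: c = fλ

Solving for wavelength:
λ = c/f = (3×10⁸ m/s) / (4.215e+14 Hz)
λ = 711.25 nm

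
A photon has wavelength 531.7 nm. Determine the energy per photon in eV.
2.3318 eV

Using E = hf = hc/λ:

E = hc/λ = (6.626×10⁻³⁴ J·s)(3×10⁸ m/s) / (531.7×10⁻⁹ m)
E = 2.3318 eV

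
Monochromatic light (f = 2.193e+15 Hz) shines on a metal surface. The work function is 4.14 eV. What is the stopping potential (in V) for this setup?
4.9295 V

The stopping potential V_s satisfies: eV_s = KE_max

First, find KE_max using Einstein's equation:
E_photon = hf = (6.626×10⁻³⁴ J·s)(2.193e+15 Hz) = 9.0695 eV
KE_max = E_photon - φ = 9.0695 - 4.14 = 4.9295 eV

Since eV_s = KE_max:
V_s = KE_max/e = 4.9295 V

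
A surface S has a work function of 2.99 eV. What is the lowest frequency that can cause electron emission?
7.2298e+14 Hz

The threshold frequency is when the photon energy equals the work function:
hf₀ = φ

Solving for f₀:
f₀ = φ/h = (2.99 eV × 1.602×10⁻¹⁹ J/eV) / (6.626×10⁻³⁴ J·s)
f₀ = 7.2298e+14 Hz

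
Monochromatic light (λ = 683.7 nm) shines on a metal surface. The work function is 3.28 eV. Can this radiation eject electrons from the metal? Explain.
No

For photoemission, the photon energy must exceed the work function.

Photon energy: E = hc/λ = 1.8134 eV
Work function: φ = 3.28 eV

Since E_photon (1.8134 eV) < φ (3.28 eV), photoemission will NOT occur.
The threshold wavelength is λ₀ = hc/φ = 378.0 nm.
Since 683.7 nm > 378.0 nm, the photons lack sufficient energy.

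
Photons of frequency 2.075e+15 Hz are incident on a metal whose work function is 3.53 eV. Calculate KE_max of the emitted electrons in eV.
5.0515 eV

Using Einstein's photoelectric equation: KE_max = hf - φ

First, calculate the photon energy:
E_photon = hf = (6.626×10⁻³⁴ J·s)(2.075e+15 Hz)
E_photon = 8.5815 eV

Then, the maximum kinetic energy:
KE_max = E_photon - φ = 8.5815 eV - 3.53 eV = 5.0515 eV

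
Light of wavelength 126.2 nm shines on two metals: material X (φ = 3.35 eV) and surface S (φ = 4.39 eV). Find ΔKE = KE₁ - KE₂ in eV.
1.0400 eV

Using KE_max = hc/λ - φ for each metal:

Photon energy: E = hc/λ = 9.8244 eV

For material X (φ₁ = 3.35 eV):
KE₁ = E - φ₁ = 9.8244 - 3.35 = 6.4744 eV

For surface S (φ₂ = 4.39 eV):
KE₂ = E - φ₂ = 9.8244 - 4.39 = 5.4344 eV

Difference:
ΔKE = KE₁ - KE₂ = 6.4744 - 5.4344 = 1.0400 eV

Note: The difference equals the difference in work functions: 4.39 - 3.35 = 1.04 eV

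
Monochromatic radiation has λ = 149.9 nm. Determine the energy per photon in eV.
8.2711 eV

Using E = hf = hc/λ:

E = hc/λ = (6.626×10⁻³⁴ J·s)(3×10⁸ m/s) / (149.9×10⁻⁹ m)
E = 8.2711 eV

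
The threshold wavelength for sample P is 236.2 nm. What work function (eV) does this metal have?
5.25 eV

At the threshold wavelength, photon energy equals work function:
φ = hc/λ₀

Calculating:
φ = (6.626×10⁻³⁴ J·s)(3×10⁸ m/s) / (236.2×10⁻⁹ m)
φ = 5.25 eV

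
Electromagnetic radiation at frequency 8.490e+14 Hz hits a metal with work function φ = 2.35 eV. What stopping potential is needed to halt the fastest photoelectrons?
1.1612 V

The stopping potential V_s satisfies: eV_s = KE_max

First, find KE_max using Einstein's equation:
E_photon = hf = (6.626×10⁻³⁴ J·s)(8.490e+14 Hz) = 3.5112 eV
KE_max = E_photon - φ = 3.5112 - 2.35 = 1.1612 eV

Since eV_s = KE_max:
V_s = KE_max/e = 1.1612 V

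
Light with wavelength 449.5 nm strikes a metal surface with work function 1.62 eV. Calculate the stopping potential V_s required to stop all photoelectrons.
1.1383 V

The stopping potential V_s satisfies: eV_s = KE_max

First, find KE_max using Einstein's equation:
E_photon = hc/λ = 2.7583 eV
KE_max = E_photon - φ = 2.7583 - 1.62 = 1.1383 eV

Since eV_s = KE_max:
V_s = KE_max/e = 1.1383 V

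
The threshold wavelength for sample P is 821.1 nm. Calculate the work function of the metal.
1.51 eV

At the threshold wavelength, photon energy equals work function:
φ = hc/λ₀

Calculating:
φ = (6.626×10⁻³⁴ J·s)(3×10⁸ m/s) / (821.1×10⁻⁹ m)
φ = 1.51 eV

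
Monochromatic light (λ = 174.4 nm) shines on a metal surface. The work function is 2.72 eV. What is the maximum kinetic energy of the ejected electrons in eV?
4.3892 eV

Using Einstein's photoelectric equation: KE_max = hf - φ = hc/λ - φ

First, calculate the photon energy:
E_photon = hc/λ = (6.626×10⁻³⁴ J·s)(3×10⁸ m/s) / (174.4×10⁻⁹ m)
E_photon = 7.1092 eV

Then, the maximum kinetic energy:
KE_max = E_photon - φ = 7.1092 eV - 2.72 eV = 4.3892 eV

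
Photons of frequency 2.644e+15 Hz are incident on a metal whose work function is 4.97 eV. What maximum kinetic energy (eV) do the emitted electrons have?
5.9647 eV

Using Einstein's photoelectric equation: KE_max = hf - φ

First, calculate the photon energy:
E_photon = hf = (6.626×10⁻³⁴ J·s)(2.644e+15 Hz)
E_photon = 10.9347 eV

Then, the maximum kinetic energy:
KE_max = E_photon - φ = 10.9347 eV - 4.97 eV = 5.9647 eV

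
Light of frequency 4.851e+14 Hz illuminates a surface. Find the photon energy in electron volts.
2.0062 eV

Using E = hf:

E = hf = (6.626×10⁻³⁴ J·s)(4.851e+14 Hz)
E = 2.0062 eV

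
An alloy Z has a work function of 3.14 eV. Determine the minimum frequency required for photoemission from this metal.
7.5925e+14 Hz

The threshold frequency is when the photon energy equals the work function:
hf₀ = φ

Solving for f₀:
f₀ = φ/h = (3.14 eV × 1.602×10⁻¹⁹ J/eV) / (6.626×10⁻³⁴ J·s)
f₀ = 7.5925e+14 Hz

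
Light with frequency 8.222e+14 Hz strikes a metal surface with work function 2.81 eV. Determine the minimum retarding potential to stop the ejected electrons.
0.5903 V

The stopping potential V_s satisfies: eV_s = KE_max

First, find KE_max using Einstein's equation:
E_photon = hf = (6.626×10⁻³⁴ J·s)(8.222e+14 Hz) = 3.4003 eV
KE_max = E_photon - φ = 3.4003 - 2.81 = 0.5903 eV

Since eV_s = KE_max:
V_s = KE_max/e = 0.5903 V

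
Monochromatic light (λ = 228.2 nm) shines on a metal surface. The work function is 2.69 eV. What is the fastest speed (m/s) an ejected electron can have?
9.8231e+05 m/s

First, find the maximum kinetic energy:
E_photon = hc/λ = 5.4331 eV
KE_max = E_photon - φ = 5.4331 - 2.69 = 2.7431 eV

Convert to Joules: KE_max = 2.7431 × 1.602×10⁻¹⁹ J = 4.3950e-19 J

Then use KE = ½mv² to find velocity:
v = √(2·KE/m) = √(2 × 4.3950e-19 J / 9.109e-31 kg)
v = 9.8231e+05 m/s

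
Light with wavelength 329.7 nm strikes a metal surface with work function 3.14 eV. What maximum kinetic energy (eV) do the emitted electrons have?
0.6205 eV

Using Einstein's photoelectric equation: KE_max = hf - φ = hc/λ - φ

First, calculate the photon energy:
E_photon = hc/λ = (6.626×10⁻³⁴ J·s)(3×10⁸ m/s) / (329.7×10⁻⁹ m)
E_photon = 3.7605 eV

Then, the maximum kinetic energy:
KE_max = E_photon - φ = 3.7605 eV - 3.14 eV = 0.6205 eV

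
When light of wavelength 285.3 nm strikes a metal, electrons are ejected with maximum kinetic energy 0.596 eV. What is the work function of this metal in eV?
3.75 eV

From Einstein's photoelectric equation: KE_max = hf - φ = hc/λ - φ

Rearranging for φ:
φ = hc/λ - KE_max

Calculate photon energy:
E_photon = hc/λ = 4.3457 eV

Therefore:
φ = 4.3457 - 0.596 = 3.75 eV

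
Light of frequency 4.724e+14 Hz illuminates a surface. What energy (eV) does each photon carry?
1.9537 eV

Using E = hf:

E = hf = (6.626×10⁻³⁴ J·s)(4.724e+14 Hz)
E = 1.9537 eV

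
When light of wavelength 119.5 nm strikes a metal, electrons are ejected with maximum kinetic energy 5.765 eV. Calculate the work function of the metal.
4.61 eV

From Einstein's photoelectric equation: KE_max = hf - φ = hc/λ - φ

Rearranging for φ:
φ = hc/λ - KE_max

Calculate photon energy:
E_photon = hc/λ = 10.3752 eV

Therefore:
φ = 10.3752 - 5.765 = 4.61 eV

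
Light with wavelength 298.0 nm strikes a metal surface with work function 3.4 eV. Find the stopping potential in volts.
0.7605 V

The stopping potential V_s satisfies: eV_s = KE_max

First, find KE_max using Einstein's equation:
E_photon = hc/λ = 4.1605 eV
KE_max = E_photon - φ = 4.1605 - 3.4 = 0.7605 eV

Since eV_s = KE_max:
V_s = KE_max/e = 0.7605 V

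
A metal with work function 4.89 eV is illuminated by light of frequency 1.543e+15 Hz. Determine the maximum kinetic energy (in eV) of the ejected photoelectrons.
1.4913 eV

Using Einstein's photoelectric equation: KE_max = hf - φ

First, calculate the photon energy:
E_photon = hf = (6.626×10⁻³⁴ J·s)(1.543e+15 Hz)
E_photon = 6.3813 eV

Then, the maximum kinetic energy:
KE_max = E_photon - φ = 6.3813 eV - 4.89 eV = 1.4913 eV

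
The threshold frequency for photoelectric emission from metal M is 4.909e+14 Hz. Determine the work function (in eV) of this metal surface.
2.03 eV

At the threshold frequency, photon energy equals work function:
φ = hf₀

Calculating:
φ = (6.626×10⁻³⁴ J·s)(4.909e+14 Hz)
φ = 2.03 eV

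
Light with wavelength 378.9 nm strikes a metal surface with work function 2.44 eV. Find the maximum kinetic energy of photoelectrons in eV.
0.8322 eV

Using Einstein's photoelectric equation: KE_max = hf - φ = hc/λ - φ

First, calculate the photon energy:
E_photon = hc/λ = (6.626×10⁻³⁴ J·s)(3×10⁸ m/s) / (378.9×10⁻⁹ m)
E_photon = 3.2722 eV

Then, the maximum kinetic energy:
KE_max = E_photon - φ = 3.2722 eV - 2.44 eV = 0.8322 eV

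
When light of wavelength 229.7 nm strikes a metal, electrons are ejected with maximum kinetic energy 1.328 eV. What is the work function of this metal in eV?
4.07 eV

From Einstein's photoelectric equation: KE_max = hf - φ = hc/λ - φ

Rearranging for φ:
φ = hc/λ - KE_max

Calculate photon energy:
E_photon = hc/λ = 5.3977 eV

Therefore:
φ = 5.3977 - 1.328 = 4.07 eV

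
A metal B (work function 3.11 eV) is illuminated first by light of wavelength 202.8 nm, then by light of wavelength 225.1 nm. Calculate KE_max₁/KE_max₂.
1.2526

Using Einstein's equation: KE_max = hc/λ - φ

For λ₁ = 202.8 nm:
E₁ = hc/λ₁ = 6.1136 eV
KE₁ = E₁ - φ = 6.1136 - 3.11 = 3.0036 eV

For λ₂ = 225.1 nm:
E₂ = hc/λ₂ = 5.5080 eV
KE₂ = E₂ - φ = 5.5080 - 3.11 = 2.3980 eV

Ratio: KE₁/KE₂ = 3.0036/2.3980 = 1.2526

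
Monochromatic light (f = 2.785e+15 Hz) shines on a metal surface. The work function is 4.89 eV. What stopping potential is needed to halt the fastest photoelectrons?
6.6278 V

The stopping potential V_s satisfies: eV_s = KE_max

First, find KE_max using Einstein's equation:
E_photon = hf = (6.626×10⁻³⁴ J·s)(2.785e+15 Hz) = 11.5178 eV
KE_max = E_photon - φ = 11.5178 - 4.89 = 6.6278 eV

Since eV_s = KE_max:
V_s = KE_max/e = 6.6278 V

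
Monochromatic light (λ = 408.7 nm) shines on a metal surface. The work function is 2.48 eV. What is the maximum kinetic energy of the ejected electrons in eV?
0.5536 eV

Using Einstein's photoelectric equation: KE_max = hf - φ = hc/λ - φ

First, calculate the photon energy:
E_photon = hc/λ = (6.626×10⁻³⁴ J·s)(3×10⁸ m/s) / (408.7×10⁻⁹ m)
E_photon = 3.0336 eV

Then, the maximum kinetic energy:
KE_max = E_photon - φ = 3.0336 eV - 2.48 eV = 0.5536 eV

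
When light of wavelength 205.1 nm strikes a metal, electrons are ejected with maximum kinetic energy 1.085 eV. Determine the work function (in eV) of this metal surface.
4.96 eV

From Einstein's photoelectric equation: KE_max = hf - φ = hc/λ - φ

Rearranging for φ:
φ = hc/λ - KE_max

Calculate photon energy:
E_photon = hc/λ = 6.0451 eV

Therefore:
φ = 6.0451 - 1.085 = 4.96 eV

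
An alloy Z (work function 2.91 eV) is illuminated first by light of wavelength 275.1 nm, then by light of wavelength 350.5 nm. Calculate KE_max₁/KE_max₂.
2.5454

Using Einstein's equation: KE_max = hc/λ - φ

For λ₁ = 275.1 nm:
E₁ = hc/λ₁ = 4.5069 eV
KE₁ = E₁ - φ = 4.5069 - 2.91 = 1.5969 eV

For λ₂ = 350.5 nm:
E₂ = hc/λ₂ = 3.5374 eV
KE₂ = E₂ - φ = 3.5374 - 2.91 = 0.6274 eV

Ratio: KE₁/KE₂ = 1.5969/0.6274 = 2.5454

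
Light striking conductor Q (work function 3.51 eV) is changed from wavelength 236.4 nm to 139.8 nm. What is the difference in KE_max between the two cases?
3.6240 eV

Using Einstein's equation: KE_max = hc/λ - φ

For λ₁ = 236.4 nm:
KE₁ = hc/λ₁ - φ = 5.2447 - 3.51 = 1.7347 eV

For λ₂ = 139.8 nm:
KE₂ = hc/λ₂ - φ = 8.8687 - 3.51 = 5.3587 eV

Change in KE:
ΔKE = KE₂ - KE₁ = 5.3587 - 1.7347 = 3.6240 eV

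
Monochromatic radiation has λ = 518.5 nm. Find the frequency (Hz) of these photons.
5.7819e+14 Hz

Using the wave equation: c = fλ

Solving for frequency:
f = c/λ = (3×10⁸ m/s) / (518.5×10⁻⁹ m)
f = 5.7819e+14 Hz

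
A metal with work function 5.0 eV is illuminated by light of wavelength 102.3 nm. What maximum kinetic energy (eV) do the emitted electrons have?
7.1197 eV

Using Einstein's photoelectric equation: KE_max = hf - φ = hc/λ - φ

First, calculate the photon energy:
E_photon = hc/λ = (6.626×10⁻³⁴ J·s)(3×10⁸ m/s) / (102.3×10⁻⁹ m)
E_photon = 12.1197 eV

Then, the maximum kinetic energy:
KE_max = E_photon - φ = 12.1197 eV - 5.0 eV = 7.1197 eV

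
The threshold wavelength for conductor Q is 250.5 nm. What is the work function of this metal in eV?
4.95 eV

At the threshold wavelength, photon energy equals work function:
φ = hc/λ₀

Calculating:
φ = (6.626×10⁻³⁴ J·s)(3×10⁸ m/s) / (250.5×10⁻⁹ m)
φ = 4.95 eV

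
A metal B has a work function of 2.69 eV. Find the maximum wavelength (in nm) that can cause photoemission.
460.91 nm

The threshold wavelength is when the photon energy equals the work function:
hc/λ₀ = φ

Solving for λ₀:
λ₀ = hc/φ = (6.626×10⁻³⁴ J·s)(3×10⁸ m/s) / (2.69 eV × 1.602×10⁻¹⁹ J/eV)
λ₀ = 460.91 nm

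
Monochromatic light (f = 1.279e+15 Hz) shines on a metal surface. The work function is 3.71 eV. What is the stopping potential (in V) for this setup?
1.5795 V

The stopping potential V_s satisfies: eV_s = KE_max

First, find KE_max using Einstein's equation:
E_photon = hf = (6.626×10⁻³⁴ J·s)(1.279e+15 Hz) = 5.2895 eV
KE_max = E_photon - φ = 5.2895 - 3.71 = 1.5795 eV

Since eV_s = KE_max:
V_s = KE_max/e = 1.5795 V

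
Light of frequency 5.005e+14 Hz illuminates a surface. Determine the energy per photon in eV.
2.0699 eV

Using E = hf:

E = hf = (6.626×10⁻³⁴ J·s)(5.005e+14 Hz)
E = 2.0699 eV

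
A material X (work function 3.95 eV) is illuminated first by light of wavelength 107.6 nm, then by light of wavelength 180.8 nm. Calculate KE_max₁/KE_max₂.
2.6045

Using Einstein's equation: KE_max = hc/λ - φ

For λ₁ = 107.6 nm:
E₁ = hc/λ₁ = 11.5227 eV
KE₁ = E₁ - φ = 11.5227 - 3.95 = 7.5727 eV

For λ₂ = 180.8 nm:
E₂ = hc/λ₂ = 6.8575 eV
KE₂ = E₂ - φ = 6.8575 - 3.95 = 2.9075 eV

Ratio: KE₁/KE₂ = 7.5727/2.9075 = 2.6045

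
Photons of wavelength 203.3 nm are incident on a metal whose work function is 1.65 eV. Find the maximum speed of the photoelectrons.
1.2509e+06 m/s

First, find the maximum kinetic energy:
E_photon = hc/λ = 6.0986 eV
KE_max = E_photon - φ = 6.0986 - 1.65 = 4.4486 eV

Convert to Joules: KE_max = 4.4486 × 1.602×10⁻¹⁹ J = 7.1274e-19 J

Then use KE = ½mv² to find velocity:
v = √(2·KE/m) = √(2 × 7.1274e-19 J / 9.109e-31 kg)
v = 1.2509e+06 m/s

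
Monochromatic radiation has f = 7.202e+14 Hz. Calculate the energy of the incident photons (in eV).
2.9785 eV

Using E = hf:

E = hf = (6.626×10⁻³⁴ J·s)(7.202e+14 Hz)
E = 2.9785 eV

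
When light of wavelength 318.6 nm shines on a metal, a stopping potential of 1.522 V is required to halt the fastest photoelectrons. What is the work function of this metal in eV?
2.37 eV

The stopping potential gives the maximum kinetic energy: KE_max = eV_s = 1.522 eV

From Einstein's photoelectric equation: KE_max = hc/λ - φ
Rearranging: φ = hc/λ - KE_max

Calculate photon energy:
E_photon = hc/λ = (6.626×10⁻³⁴ J·s)(3×10⁸ m/s) / (318.6×10⁻⁹ m) = 3.8915 eV

Therefore:
φ = 3.8915 - 1.522 = 2.37 eV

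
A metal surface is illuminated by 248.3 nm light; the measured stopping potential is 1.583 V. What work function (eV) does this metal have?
3.41 eV

The stopping potential gives the maximum kinetic energy: KE_max = eV_s = 1.583 eV

From Einstein's photoelectric equation: KE_max = hc/λ - φ
Rearranging: φ = hc/λ - KE_max

Calculate photon energy:
E_photon = hc/λ = (6.626×10⁻³⁴ J·s)(3×10⁸ m/s) / (248.3×10⁻⁹ m) = 4.9933 eV

Therefore:
φ = 4.9933 - 1.583 = 3.41 eV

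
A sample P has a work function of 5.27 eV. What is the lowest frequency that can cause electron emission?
1.2743e+15 Hz

The threshold frequency is when the photon energy equals the work function:
hf₀ = φ

Solving for f₀:
f₀ = φ/h = (5.27 eV × 1.602×10⁻¹⁹ J/eV) / (6.626×10⁻³⁴ J·s)
f₀ = 1.2743e+15 Hz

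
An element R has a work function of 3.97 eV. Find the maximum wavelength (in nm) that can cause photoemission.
312.30 nm

The threshold wavelength is when the photon energy equals the work function:
hc/λ₀ = φ

Solving for λ₀:
λ₀ = hc/φ = (6.626×10⁻³⁴ J·s)(3×10⁸ m/s) / (3.97 eV × 1.602×10⁻¹⁹ J/eV)
λ₀ = 312.30 nm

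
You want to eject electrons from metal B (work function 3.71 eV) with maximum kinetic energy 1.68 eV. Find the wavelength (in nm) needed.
230.03 nm

From Einstein's equation: KE_max = hc/λ - φ

Rearranging for λ:
hc/λ = KE_max + φ
λ = hc/(KE_max + φ)

Required photon energy:
E_photon = KE_max + φ = 1.68 + 3.71 = 5.39 eV

Required wavelength:
λ = hc/E_photon = (6.626×10⁻³⁴)(3×10⁸) / (5.39 × 1.602×10⁻¹⁹)
λ = 230.03 nm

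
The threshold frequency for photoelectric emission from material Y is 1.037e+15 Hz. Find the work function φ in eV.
4.29 eV

At the threshold frequency, photon energy equals work function:
φ = hf₀

Calculating:
φ = (6.626×10⁻³⁴ J·s)(1.037e+15 Hz)
φ = 4.29 eV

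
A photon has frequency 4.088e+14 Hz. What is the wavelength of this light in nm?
733.35 nm

Using the wave equation: c = fλ

Solving for wavelength:
λ = c/f = (3×10⁸ m/s) / (4.088e+14 Hz)
λ = 733.35 nm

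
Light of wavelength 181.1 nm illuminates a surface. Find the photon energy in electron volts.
6.8462 eV

Using E = hf = hc/λ:

E = hc/λ = (6.626×10⁻³⁴ J·s)(3×10⁸ m/s) / (181.1×10⁻⁹ m)
E = 6.8462 eV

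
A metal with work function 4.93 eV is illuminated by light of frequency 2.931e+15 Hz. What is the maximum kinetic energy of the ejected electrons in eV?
7.1916 eV

Using Einstein's photoelectric equation: KE_max = hf - φ

First, calculate the photon energy:
E_photon = hf = (6.626×10⁻³⁴ J·s)(2.931e+15 Hz)
E_photon = 12.1216 eV

Then, the maximum kinetic energy:
KE_max = E_photon - φ = 12.1216 eV - 4.93 eV = 7.1916 eV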